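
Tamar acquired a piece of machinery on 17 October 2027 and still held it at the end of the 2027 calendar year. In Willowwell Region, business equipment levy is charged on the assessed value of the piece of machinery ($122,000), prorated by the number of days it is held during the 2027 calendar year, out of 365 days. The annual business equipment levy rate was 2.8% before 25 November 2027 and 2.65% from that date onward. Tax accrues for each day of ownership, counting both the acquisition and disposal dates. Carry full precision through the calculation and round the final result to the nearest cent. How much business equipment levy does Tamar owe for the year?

17 October – 24 November 2027: 39 days at 2.8% → $122,000 × 2.8% × 39/365 = $364.9973
25 November – 31 December 2027: 37 days at 2.65% → $122,000 × 2.65% × 37/365 = $327.7288
Total = $692.7260

$692.73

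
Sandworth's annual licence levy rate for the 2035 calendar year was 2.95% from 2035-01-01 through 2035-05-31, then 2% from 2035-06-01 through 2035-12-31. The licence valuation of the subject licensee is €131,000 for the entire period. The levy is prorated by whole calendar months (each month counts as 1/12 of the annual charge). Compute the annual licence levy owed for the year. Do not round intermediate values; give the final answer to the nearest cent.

2035-01-01 to 2035-05-31: 5 months at 2.95% → €131,000 × 2.95% × 5/12 = €1,610.2083
2035-06-01 to 2035-12-31: 7 months at 2% → €131,000 × 2% × 7/12 = €1,528.3333
Total = €3,138.5417

€3,138.54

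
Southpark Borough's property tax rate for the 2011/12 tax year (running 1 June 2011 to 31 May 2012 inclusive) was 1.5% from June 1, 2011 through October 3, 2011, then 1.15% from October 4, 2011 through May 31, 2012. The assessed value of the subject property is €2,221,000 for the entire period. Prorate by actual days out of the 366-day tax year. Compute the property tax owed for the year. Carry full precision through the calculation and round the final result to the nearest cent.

June 1 – October 3, 2011: 125 days at 1.5% → €2,221,000 × 1.5% × 125/366 = €11,378.0738
October 4, 2011 – May 31, 2012: 241 days at 1.15% → €2,221,000 × 1.15% × 241/366 = €16,818.3101
Total = €28,196.3839

€28,196.38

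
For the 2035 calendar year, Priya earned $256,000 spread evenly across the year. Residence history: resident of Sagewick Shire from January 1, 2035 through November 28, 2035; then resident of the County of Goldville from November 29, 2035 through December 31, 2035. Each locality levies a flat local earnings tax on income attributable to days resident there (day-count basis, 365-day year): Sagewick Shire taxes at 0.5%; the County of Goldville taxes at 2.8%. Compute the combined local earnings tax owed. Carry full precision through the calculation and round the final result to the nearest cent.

Sagewick Shire, January 1 – November 28, 2035: 332 days → $256,000 × 0.5% × 332/365 = $1,164.2740
The County of Goldville, November 29 – December 31, 2035: 33 days → $256,000 × 2.8% × 33/365 = $648.0658
Total = $1,812.3397

$1,812.34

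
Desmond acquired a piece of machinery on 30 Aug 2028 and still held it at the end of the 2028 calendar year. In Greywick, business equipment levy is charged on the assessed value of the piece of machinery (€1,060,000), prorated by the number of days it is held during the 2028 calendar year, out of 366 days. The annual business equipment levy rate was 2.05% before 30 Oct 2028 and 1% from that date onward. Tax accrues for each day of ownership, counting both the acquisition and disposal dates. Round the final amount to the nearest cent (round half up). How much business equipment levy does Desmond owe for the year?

30 Aug – 29 Oct 2028: 61 days at 2.05% → €1,060,000 × 2.05% × 61/366 = €3,621.6667
30 Oct – 31 Dec 2028: 63 days at 1% → €1,060,000 × 1% × 63/366 = €1,824.5902
Total = €5,446.2568

€5,446.26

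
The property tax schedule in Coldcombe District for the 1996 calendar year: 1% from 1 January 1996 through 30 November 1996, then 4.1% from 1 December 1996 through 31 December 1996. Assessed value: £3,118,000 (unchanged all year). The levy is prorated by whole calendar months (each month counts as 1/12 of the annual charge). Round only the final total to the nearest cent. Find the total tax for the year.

£39,234.83

1 January – 30 November 1996: 11 months at 1% → £3,118,000 × 1% × 11/12 = £28,581.6667
1 December – 31 December 1996: 1 month at 4.1% → £3,118,000 × 4.1% × 1/12 = £10,653.1667
Total = £39,234.8333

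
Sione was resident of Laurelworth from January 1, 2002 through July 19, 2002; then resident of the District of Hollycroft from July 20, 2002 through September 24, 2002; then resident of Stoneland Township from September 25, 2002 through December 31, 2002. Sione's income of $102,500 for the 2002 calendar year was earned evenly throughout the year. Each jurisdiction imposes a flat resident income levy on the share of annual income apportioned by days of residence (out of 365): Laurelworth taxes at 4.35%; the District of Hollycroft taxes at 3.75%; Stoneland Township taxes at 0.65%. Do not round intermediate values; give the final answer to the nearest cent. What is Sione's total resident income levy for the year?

$3,327.60

Laurelworth, January 1 – July 19, 2002: 200 days → $102,500 × 4.35% × 200/365 = $2,443.1507
The District of Hollycroft, July 20 – September 24, 2002: 67 days → $102,500 × 3.75% × 67/365 = $705.5651
Stoneland Township, September 25 – December 31, 2002: 98 days → $102,500 × 0.65% × 98/365 = $178.8836
Total = $3,327.5993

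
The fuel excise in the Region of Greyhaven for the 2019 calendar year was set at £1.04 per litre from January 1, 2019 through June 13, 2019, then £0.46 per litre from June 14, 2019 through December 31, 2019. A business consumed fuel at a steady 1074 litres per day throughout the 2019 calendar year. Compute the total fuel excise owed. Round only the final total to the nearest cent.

January 1 – June 13, 2019: 164 days × 1074 litres/day = 176,136 litres at £1.04/litre → £183181.44
June 14 – December 31, 2019: 201 days × 1074 litres/day = 215,874 litres at £0.46/litre → £99302.04

£282483.48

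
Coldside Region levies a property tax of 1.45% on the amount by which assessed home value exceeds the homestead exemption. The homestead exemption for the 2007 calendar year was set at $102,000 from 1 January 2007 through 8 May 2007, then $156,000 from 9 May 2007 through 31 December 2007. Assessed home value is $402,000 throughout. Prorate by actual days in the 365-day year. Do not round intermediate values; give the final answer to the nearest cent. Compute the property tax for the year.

$3,841.59

1 January – 8 May 2007: 128 days, exemption $102,000 → ($402,000 − $102,000) × 1.45% × 128/365 = $1,525.4795
9 May – 31 December 2007: 237 days, exemption $156,000 → ($402,000 − $156,000) × 1.45% × 237/365 = $2,316.1068
Total = $3,841.5863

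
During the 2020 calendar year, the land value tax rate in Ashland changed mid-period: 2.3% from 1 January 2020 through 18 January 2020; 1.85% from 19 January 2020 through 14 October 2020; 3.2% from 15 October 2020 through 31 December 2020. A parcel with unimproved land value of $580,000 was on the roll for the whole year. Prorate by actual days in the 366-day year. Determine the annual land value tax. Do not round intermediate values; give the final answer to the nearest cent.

$12,527.05

1 January – 18 January 2020: 18 days at 2.3% → $580,000 × 2.3% × 18/366 = $656.0656
19 January – 14 October 2020: 270 days at 1.85% → $580,000 × 1.85% × 270/366 = $7,915.5738
15 October – 31 December 2020: 78 days at 3.2% → $580,000 × 3.2% × 78/366 = $3,955.4098
Total = $12,527.0492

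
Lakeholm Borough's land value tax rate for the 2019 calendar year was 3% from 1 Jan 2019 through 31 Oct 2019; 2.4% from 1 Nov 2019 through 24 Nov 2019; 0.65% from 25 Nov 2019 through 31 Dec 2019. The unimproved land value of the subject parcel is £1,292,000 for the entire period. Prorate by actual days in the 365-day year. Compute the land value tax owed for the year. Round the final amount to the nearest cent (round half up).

£35,172.49

1 Jan – 31 Oct 2019: 304 days at 3% → £1,292,000 × 3% × 304/365 = £32,282.3014
1 Nov – 24 Nov 2019: 24 days at 2.4% → £1,292,000 × 2.4% × 24/365 = £2,038.8822
25 Nov – 31 Dec 2019: 37 days at 0.65% → £1,292,000 × 0.65% × 37/365 = £851.3041
Total = £35,172.4877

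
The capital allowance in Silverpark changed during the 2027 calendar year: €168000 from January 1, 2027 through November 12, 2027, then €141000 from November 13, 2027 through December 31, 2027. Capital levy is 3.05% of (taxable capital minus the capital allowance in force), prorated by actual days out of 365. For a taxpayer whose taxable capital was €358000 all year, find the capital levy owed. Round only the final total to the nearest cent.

€5905.55

January 1 – November 12, 2027: 316 days, exemption €168000 → (€358000 − €168000) × 3.05% × 316/365 = €5017.0411
November 13 – December 31, 2027: 49 days, exemption €141000 → (€358000 − €141000) × 3.05% × 49/365 = €888.5110
Total = €5905.5521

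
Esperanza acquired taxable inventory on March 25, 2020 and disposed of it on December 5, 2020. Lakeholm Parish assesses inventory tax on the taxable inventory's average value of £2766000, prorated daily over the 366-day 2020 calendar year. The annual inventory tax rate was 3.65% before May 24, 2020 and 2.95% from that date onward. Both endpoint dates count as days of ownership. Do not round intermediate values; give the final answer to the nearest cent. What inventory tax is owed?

March 25 – May 23, 2020: 60 days at 3.65% → £2766000 × 3.65% × 60/366 = £16550.6557
May 24 – December 5, 2020: 196 days at 2.95% → £2766000 × 2.95% × 196/366 = £43696.7541
Total = £60247.4098

£60247.41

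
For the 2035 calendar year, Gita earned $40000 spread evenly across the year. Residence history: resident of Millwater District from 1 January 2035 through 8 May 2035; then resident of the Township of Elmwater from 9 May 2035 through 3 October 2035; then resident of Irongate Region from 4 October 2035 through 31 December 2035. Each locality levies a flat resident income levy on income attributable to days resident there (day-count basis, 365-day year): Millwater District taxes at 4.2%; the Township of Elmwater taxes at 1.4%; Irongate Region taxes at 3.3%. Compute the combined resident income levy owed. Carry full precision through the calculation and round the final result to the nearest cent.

$1138.08

Millwater District, 1 January – 8 May 2035: 128 days → $40000 × 4.2% × 128/365 = $589.1507
The Township of Elmwater, 9 May – 3 October 2035: 148 days → $40000 × 1.4% × 148/365 = $227.0685
Irongate Region, 4 October – 31 December 2035: 89 days → $40000 × 3.3% × 89/365 = $321.8630
Total = $1138.0822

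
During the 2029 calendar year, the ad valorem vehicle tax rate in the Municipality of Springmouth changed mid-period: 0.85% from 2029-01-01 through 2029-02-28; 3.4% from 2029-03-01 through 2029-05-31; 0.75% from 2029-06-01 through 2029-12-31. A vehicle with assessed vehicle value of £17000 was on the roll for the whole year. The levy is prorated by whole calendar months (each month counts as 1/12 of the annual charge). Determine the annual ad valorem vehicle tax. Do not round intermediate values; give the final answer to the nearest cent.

2029-01-01 to 2029-02-28: 2 months at 0.85% → £17000 × 0.85% × 2/12 = £24.0833
2029-03-01 to 2029-05-31: 3 months at 3.4% → £17000 × 3.4% × 3/12 = £144.5000
2029-06-01 to 2029-12-31: 7 months at 0.75% → £17000 × 0.75% × 7/12 = £74.3750
Total = £242.9583

£242.96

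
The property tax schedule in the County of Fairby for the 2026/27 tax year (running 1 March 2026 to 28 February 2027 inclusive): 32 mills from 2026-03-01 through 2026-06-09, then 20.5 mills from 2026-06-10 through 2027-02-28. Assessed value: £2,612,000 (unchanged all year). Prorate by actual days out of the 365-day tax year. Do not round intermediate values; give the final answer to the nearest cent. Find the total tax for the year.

2026-03-01 to 2026-06-09: 101 days at 32 mills → £2,612,000 × 3.2% × 101/365 = £23,128.7233
2026-06-10 to 2027-02-28: 264 days at 20.5 mills → £2,612,000 × 2.05% × 264/365 = £38,729.1616
Total = £61,857.8849

£61,857.88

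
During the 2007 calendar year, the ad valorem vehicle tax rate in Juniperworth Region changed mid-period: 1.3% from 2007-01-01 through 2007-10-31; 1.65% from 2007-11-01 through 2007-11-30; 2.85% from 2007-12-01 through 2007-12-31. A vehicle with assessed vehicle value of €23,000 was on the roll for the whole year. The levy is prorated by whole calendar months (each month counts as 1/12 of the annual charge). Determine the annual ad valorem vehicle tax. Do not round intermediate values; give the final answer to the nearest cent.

2007-01-01 to 2007-10-31: 10 months at 1.3% → €23,000 × 1.3% × 10/12 = €249.1667
2007-11-01 to 2007-11-30: 1 month at 1.65% → €23,000 × 1.65% × 1/12 = €31.6250
2007-12-01 to 2007-12-31: 1 month at 2.85% → €23,000 × 2.85% × 1/12 = €54.6250
Total = €335.4167

€335.42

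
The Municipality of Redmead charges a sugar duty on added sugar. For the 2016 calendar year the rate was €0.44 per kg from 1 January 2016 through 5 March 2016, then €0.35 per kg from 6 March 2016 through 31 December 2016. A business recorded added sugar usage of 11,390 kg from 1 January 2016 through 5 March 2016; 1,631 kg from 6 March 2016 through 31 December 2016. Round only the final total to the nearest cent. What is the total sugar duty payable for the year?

€5,582.45

1 January – 5 March 2016: 11,390 kg at €0.44/kg → €5,011.60
6 March – 31 December 2016: 1,631 kg at €0.35/kg → €570.85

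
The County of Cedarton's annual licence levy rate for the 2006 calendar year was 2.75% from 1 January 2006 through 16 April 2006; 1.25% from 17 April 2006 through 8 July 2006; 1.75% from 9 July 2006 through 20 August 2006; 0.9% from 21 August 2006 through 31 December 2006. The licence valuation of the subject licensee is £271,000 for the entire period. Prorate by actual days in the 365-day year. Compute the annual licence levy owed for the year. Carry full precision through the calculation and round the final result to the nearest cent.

1 January – 16 April 2006: 106 days at 2.75% → £271,000 × 2.75% × 106/365 = £2,164.2877
17 April – 8 July 2006: 83 days at 1.25% → £271,000 × 1.25% × 83/365 = £770.3082
9 July – 20 August 2006: 43 days at 1.75% → £271,000 × 1.75% × 43/365 = £558.7055
21 August – 31 December 2006: 133 days at 0.9% → £271,000 × 0.9% × 133/365 = £888.7315
Total = £4,382.0329

£4,382.03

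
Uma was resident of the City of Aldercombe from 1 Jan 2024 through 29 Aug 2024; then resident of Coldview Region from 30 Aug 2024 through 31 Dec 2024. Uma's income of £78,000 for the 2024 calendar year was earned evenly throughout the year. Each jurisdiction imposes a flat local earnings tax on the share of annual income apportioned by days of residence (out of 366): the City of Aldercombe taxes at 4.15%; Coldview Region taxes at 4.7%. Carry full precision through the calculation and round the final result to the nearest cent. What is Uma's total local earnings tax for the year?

The City of Aldercombe, 1 Jan – 29 Aug 2024: 242 days → £78,000 × 4.15% × 242/366 = £2,140.3115
Coldview Region, 30 Aug – 31 Dec 2024: 124 days → £78,000 × 4.7% × 124/366 = £1,242.0328
Total = £3,382.3443

£3,382.34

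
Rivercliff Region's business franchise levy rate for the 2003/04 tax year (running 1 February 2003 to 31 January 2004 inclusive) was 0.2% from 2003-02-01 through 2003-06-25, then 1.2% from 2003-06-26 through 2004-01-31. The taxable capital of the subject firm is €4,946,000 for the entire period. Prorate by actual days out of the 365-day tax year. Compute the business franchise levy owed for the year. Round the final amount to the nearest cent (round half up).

2003-02-01 to 2003-06-25: 145 days at 0.2% → €4,946,000 × 0.2% × 145/365 = €3,929.6986
2003-06-26 to 2004-01-31: 220 days at 1.2% → €4,946,000 × 1.2% × 220/365 = €35,773.8082
Total = €39,703.5068

€39,703.51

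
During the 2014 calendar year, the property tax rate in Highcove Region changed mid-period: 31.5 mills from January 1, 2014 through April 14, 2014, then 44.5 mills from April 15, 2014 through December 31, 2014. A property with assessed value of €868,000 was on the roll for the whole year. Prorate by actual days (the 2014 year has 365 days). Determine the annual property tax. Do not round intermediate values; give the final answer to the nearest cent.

January 1 – April 14, 2014: 104 days at 31.5 mills → €868,000 × 3.15% × 104/365 = €7,790.5973
April 15 – December 31, 2014: 261 days at 44.5 mills → €868,000 × 4.45% × 261/365 = €27,620.2356
Total = €35,410.8329

€35,410.83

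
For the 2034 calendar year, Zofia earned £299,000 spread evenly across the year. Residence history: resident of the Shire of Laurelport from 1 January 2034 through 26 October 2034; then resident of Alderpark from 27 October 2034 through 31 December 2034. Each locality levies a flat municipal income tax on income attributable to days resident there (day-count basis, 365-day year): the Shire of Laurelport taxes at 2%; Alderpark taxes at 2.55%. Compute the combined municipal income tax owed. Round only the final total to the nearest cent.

£6,277.36

The Shire of Laurelport, 1 January – 26 October 2034: 299 days → £299,000 × 2% × 299/365 = £4,898.6849
Alderpark, 27 October – 31 December 2034: 66 days → £299,000 × 2.55% × 66/365 = £1,378.6767
Total = £6,277.3616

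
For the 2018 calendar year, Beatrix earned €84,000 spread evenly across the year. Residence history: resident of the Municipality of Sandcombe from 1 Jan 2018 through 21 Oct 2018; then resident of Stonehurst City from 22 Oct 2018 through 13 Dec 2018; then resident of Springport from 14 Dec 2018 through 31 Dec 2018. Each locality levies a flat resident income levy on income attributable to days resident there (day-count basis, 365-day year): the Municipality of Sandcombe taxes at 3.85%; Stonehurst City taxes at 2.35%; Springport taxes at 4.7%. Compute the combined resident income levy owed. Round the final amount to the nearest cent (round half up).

The Municipality of Sandcombe, 1 Jan – 21 Oct 2018: 294 days → €84,000 × 3.85% × 294/365 = €2,604.9205
Stonehurst City, 22 Oct – 13 Dec 2018: 53 days → €84,000 × 2.35% × 53/365 = €286.6356
Springport, 14 Dec – 31 Dec 2018: 18 days → €84,000 × 4.7% × 18/365 = €194.6959
Total = €3,086.2521

€3,086.25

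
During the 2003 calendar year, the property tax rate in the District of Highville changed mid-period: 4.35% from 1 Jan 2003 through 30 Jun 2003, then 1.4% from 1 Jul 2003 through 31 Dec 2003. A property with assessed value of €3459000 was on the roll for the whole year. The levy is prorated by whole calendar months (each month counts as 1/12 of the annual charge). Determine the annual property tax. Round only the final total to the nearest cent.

€99446.25

1 Jan – 30 Jun 2003: 6 months at 4.35% → €3459000 × 4.35% × 6/12 = €75233.2500
1 Jul – 31 Dec 2003: 6 months at 1.4% → €3459000 × 1.4% × 6/12 = €24213.0000
Total = €99446.2500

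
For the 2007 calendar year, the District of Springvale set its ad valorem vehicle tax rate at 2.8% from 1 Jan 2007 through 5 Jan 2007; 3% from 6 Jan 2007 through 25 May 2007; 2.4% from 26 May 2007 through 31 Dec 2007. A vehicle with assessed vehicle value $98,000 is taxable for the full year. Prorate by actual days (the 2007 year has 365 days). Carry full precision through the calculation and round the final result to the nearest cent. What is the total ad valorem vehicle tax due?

$2,582.90

1 Jan – 5 Jan 2007: 5 days at 2.8% → $98,000 × 2.8% × 5/365 = $37.5890
6 Jan – 25 May 2007: 140 days at 3% → $98,000 × 3% × 140/365 = $1,127.6712
26 May – 31 Dec 2007: 220 days at 2.4% → $98,000 × 2.4% × 220/365 = $1,417.6438
Total = $2,582.9041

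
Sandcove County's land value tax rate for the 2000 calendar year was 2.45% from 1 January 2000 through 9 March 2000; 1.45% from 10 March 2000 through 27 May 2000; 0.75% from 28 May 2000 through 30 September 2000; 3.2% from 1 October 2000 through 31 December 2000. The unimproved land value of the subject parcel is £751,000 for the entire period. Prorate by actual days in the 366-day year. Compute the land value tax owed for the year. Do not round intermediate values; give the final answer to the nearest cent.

1 January – 9 March 2000: 69 days at 2.45% → £751,000 × 2.45% × 69/366 = £3,468.7582
10 March – 27 May 2000: 79 days at 1.45% → £751,000 × 1.45% × 79/366 = £2,350.4658
28 May – 30 September 2000: 126 days at 0.75% → £751,000 × 0.75% × 126/366 = £1,939.0574
1 October – 31 December 2000: 92 days at 3.2% → £751,000 × 3.2% × 92/366 = £6,040.8306
Total = £13,799.1120

£13,799.11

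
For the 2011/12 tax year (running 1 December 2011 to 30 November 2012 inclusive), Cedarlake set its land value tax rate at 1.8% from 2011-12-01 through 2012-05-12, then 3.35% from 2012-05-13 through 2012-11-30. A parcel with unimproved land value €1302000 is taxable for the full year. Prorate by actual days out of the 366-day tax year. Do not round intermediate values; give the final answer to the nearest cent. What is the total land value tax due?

€34574.15

2011-12-01 to 2012-05-12: 164 days at 1.8% → €1302000 × 1.8% × 164/366 = €10501.3770
2012-05-13 to 2012-11-30: 202 days at 3.35% → €1302000 × 3.35% × 202/366 = €24072.7705
Total = €34574.1475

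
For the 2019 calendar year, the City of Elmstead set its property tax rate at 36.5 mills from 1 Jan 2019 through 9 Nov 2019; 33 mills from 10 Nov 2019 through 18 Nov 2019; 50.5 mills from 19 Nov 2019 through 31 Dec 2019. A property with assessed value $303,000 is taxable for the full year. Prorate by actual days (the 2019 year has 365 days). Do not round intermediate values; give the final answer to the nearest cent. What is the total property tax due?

1 Jan – 9 Nov 2019: 313 days at 36.5 mills → $303,000 × 3.65% × 313/365 = $9,483.9000
10 Nov – 18 Nov 2019: 9 days at 33 mills → $303,000 × 3.3% × 9/365 = $246.5507
19 Nov – 31 Dec 2019: 43 days at 50.5 mills → $303,000 × 5.05% × 43/365 = $1,802.6425
Total = $11,533.0932

$11,533.09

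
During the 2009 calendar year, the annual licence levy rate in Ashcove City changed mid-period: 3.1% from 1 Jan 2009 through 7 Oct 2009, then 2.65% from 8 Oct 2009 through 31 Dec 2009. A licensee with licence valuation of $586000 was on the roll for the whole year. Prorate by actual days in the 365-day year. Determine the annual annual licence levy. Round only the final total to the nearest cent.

1 Jan – 7 Oct 2009: 280 days at 3.1% → $586000 × 3.1% × 280/365 = $13935.5616
8 Oct – 31 Dec 2009: 85 days at 2.65% → $586000 × 2.65% × 85/365 = $3616.3425
Total = $17551.9041

$17551.90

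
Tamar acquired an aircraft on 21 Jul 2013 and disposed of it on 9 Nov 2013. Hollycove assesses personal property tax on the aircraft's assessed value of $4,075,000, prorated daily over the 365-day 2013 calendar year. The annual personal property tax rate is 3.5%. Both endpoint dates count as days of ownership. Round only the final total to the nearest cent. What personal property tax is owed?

Days held (21 Jul – 9 Nov 2013): 112 out of 365
Tax = $4,075,000 × 3.5% × 112/365 = $43,764.3836

$43,764.38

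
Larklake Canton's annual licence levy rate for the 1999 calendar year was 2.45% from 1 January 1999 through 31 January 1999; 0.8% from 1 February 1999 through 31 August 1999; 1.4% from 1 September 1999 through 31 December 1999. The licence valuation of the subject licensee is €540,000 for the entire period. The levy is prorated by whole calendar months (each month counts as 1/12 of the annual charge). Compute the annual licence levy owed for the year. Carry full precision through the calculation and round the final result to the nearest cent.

1 January – 31 January 1999: 1 month at 2.45% → €540,000 × 2.45% × 1/12 = €1,102.5000
1 February – 31 August 1999: 7 months at 0.8% → €540,000 × 0.8% × 7/12 = €2,520.0000
1 September – 31 December 1999: 4 months at 1.4% → €540,000 × 1.4% × 4/12 = €2,520.0000
Total = €6,142.5000

€6,142.50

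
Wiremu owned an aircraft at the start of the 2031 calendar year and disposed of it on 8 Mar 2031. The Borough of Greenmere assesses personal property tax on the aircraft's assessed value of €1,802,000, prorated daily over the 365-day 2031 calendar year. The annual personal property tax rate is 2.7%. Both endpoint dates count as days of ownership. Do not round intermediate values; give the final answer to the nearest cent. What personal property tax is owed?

Days held (1 Jan – 8 Mar 2031): 67 out of 365
Tax = €1,802,000 × 2.7% × 67/365 = €8,931.0082

€8,931.01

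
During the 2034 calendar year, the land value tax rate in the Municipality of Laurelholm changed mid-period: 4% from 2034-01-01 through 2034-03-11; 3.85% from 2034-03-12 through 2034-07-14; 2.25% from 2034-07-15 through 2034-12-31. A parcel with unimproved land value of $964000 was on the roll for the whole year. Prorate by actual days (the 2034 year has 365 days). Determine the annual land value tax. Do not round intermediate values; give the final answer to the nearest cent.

2034-01-01 to 2034-03-11: 70 days at 4% → $964000 × 4% × 70/365 = $7395.0685
2034-03-12 to 2034-07-14: 125 days at 3.85% → $964000 × 3.85% × 125/365 = $12710.2740
2034-07-15 to 2034-12-31: 170 days at 2.25% → $964000 × 2.25% × 170/365 = $10102.1918
Total = $30207.5342

$30207.53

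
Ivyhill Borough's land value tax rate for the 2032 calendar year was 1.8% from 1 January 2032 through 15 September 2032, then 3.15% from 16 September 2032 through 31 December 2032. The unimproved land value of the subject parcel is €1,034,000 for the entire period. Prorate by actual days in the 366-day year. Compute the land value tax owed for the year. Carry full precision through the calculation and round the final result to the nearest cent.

1 January – 15 September 2032: 259 days at 1.8% → €1,034,000 × 1.8% × 259/366 = €13,170.7869
16 September – 31 December 2032: 107 days at 3.15% → €1,034,000 × 3.15% × 107/366 = €9,522.1230
Total = €22,692.9098

€22,692.91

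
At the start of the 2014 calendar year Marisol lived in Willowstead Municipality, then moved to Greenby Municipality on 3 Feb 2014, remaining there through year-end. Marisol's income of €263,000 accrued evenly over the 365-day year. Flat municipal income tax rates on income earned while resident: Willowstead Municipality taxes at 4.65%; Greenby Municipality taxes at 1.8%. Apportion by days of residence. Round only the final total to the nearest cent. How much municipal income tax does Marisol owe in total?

Willowstead Municipality, 1 Jan – 2 Feb 2014: 33 days → €263,000 × 4.65% × 33/365 = €1,105.6808
Greenby Municipality, 3 Feb – 31 Dec 2014: 332 days → €263,000 × 1.8% × 332/365 = €4,305.9945
Total = €5,411.6753

€5,411.68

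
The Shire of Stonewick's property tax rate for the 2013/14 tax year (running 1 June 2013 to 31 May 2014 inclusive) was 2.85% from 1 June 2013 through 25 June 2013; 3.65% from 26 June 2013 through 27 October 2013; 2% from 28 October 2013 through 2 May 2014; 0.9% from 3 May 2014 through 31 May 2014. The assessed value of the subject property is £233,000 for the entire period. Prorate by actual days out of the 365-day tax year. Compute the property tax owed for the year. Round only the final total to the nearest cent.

1 June – 25 June 2013: 25 days at 2.85% → £233,000 × 2.85% × 25/365 = £454.8288
26 June – 27 October 2013: 124 days at 3.65% → £233,000 × 3.65% × 124/365 = £2,889.2000
28 October 2013 – 2 May 2014: 187 days at 2% → £233,000 × 2% × 187/365 = £2,387.4521
3 May – 31 May 2014: 29 days at 0.9% → £233,000 × 0.9% × 29/365 = £166.6110
Total = £5,898.0918

£5,898.09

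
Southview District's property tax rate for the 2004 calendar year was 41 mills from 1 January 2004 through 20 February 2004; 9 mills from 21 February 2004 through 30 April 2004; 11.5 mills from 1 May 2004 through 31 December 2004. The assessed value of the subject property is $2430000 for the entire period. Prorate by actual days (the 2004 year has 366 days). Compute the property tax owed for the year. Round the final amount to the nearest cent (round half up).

$36772.01

1 January – 20 February 2004: 51 days at 41 mills → $2430000 × 4.1% × 51/366 = $13882.8689
21 February – 30 April 2004: 70 days at 9 mills → $2430000 × 0.9% × 70/366 = $4182.7869
1 May – 31 December 2004: 245 days at 11.5 mills → $2430000 × 1.15% × 245/366 = $18706.3525
Total = $36772.0082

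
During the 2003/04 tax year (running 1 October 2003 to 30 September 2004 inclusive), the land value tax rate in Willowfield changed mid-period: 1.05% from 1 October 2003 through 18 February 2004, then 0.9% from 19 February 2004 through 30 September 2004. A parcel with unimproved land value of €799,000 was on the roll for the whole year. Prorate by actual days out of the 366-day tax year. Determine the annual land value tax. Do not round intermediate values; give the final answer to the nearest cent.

€7,652.72

1 October 2003 – 18 February 2004: 141 days at 1.05% → €799,000 × 1.05% × 141/366 = €3,232.0205
19 February – 30 September 2004: 225 days at 0.9% → €799,000 × 0.9% × 225/366 = €4,420.6967
Total = €7,652.7172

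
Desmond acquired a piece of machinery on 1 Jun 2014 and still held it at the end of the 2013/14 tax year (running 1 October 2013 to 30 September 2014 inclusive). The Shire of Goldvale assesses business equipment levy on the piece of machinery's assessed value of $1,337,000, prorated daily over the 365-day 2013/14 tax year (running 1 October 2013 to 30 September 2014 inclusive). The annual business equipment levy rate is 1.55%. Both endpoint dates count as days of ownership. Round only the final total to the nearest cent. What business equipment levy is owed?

Days held (1 Jun – 30 Sep 2014): 122 out of 365
Tax = $1,337,000 × 1.55% × 122/365 = $6,926.7589

$6,926.76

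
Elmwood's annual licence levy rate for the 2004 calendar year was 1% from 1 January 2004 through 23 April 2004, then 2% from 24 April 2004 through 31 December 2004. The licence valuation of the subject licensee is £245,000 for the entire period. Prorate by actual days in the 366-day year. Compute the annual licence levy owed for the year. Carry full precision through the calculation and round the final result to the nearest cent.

1 January – 23 April 2004: 114 days at 1% → £245,000 × 1% × 114/366 = £763.1148
24 April – 31 December 2004: 252 days at 2% → £245,000 × 2% × 252/366 = £3,373.7705
Total = £4,136.8852

£4,136.89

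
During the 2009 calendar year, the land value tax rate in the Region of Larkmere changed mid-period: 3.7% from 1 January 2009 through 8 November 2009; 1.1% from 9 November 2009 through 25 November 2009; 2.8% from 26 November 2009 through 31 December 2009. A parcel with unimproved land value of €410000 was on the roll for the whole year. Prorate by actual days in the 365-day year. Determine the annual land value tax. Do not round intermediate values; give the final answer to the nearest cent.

1 January – 8 November 2009: 312 days at 3.7% → €410000 × 3.7% × 312/365 = €12967.2329
9 November – 25 November 2009: 17 days at 1.1% → €410000 × 1.1% × 17/365 = €210.0548
26 November – 31 December 2009: 36 days at 2.8% → €410000 × 2.8% × 36/365 = €1132.2740
Total = €14309.5616

€14309.56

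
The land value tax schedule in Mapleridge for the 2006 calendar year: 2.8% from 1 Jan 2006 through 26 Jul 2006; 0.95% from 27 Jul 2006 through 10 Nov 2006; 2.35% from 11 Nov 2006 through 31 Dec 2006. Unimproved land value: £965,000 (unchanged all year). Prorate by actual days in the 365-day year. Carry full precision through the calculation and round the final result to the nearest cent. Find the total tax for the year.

1 Jan – 26 Jul 2006: 207 days at 2.8% → £965,000 × 2.8% × 207/365 = £15,323.6712
27 Jul – 10 Nov 2006: 107 days at 0.95% → £965,000 × 0.95% × 107/365 = £2,687.4589
11 Nov – 31 Dec 2006: 51 days at 2.35% → £965,000 × 2.35% × 51/365 = £3,168.6370
Total = £21,179.7671

£21,179.77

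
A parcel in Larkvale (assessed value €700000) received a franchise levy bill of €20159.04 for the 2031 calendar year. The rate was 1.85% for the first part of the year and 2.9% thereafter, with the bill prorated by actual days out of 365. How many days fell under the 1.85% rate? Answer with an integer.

Let d = days at the first rate; then 365 − d days at the second rate.
€700000 × [1.85%·d + 2.9%·(365−d)] / 365 = €20159.04
Solving gives d = 7, so the new rate took effect on 8 Jan 2031.

7 days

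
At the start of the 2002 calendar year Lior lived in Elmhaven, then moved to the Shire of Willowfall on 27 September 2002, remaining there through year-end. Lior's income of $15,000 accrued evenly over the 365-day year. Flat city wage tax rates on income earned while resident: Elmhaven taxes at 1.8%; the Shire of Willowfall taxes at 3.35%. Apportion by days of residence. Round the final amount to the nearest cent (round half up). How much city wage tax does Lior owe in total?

Elmhaven, 1 January – 26 September 2002: 269 days → $15,000 × 1.8% × 269/365 = $198.9863
The Shire of Willowfall, 27 September – 31 December 2002: 96 days → $15,000 × 3.35% × 96/365 = $132.1644
Total = $331.1507

$331.15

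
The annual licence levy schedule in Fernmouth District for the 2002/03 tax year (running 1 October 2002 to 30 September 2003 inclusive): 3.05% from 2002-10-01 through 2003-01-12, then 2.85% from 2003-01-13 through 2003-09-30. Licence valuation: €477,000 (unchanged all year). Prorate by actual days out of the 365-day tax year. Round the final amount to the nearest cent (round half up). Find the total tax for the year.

€13,866.32

2002-10-01 to 2003-01-12: 104 days at 3.05% → €477,000 × 3.05% × 104/365 = €4,145.3260
2003-01-13 to 2003-09-30: 261 days at 2.85% → €477,000 × 2.85% × 261/365 = €9,720.9986
Total = €13,866.3247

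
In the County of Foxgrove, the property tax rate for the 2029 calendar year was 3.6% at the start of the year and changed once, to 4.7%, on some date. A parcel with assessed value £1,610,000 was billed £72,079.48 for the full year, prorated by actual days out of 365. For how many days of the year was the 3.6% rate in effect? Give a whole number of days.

Let d = days at the first rate; then 365 − d days at the second rate.
£1,610,000 × [3.6%·d + 4.7%·(365−d)] / 365 = £72,079.48
Solving gives d = 74, so the new rate took effect on March 16, 2029.

74 days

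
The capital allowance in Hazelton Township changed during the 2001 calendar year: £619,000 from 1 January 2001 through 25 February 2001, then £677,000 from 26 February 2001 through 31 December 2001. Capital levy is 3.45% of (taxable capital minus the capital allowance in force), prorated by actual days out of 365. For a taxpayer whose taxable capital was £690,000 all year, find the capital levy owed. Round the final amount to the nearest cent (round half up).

£755.50

1 January – 25 February 2001: 56 days, exemption £619,000 → (£690,000 − £619,000) × 3.45% × 56/365 = £375.8137
26 February – 31 December 2001: 309 days, exemption £677,000 → (£690,000 − £677,000) × 3.45% × 309/365 = £379.6890
Total = £755.5027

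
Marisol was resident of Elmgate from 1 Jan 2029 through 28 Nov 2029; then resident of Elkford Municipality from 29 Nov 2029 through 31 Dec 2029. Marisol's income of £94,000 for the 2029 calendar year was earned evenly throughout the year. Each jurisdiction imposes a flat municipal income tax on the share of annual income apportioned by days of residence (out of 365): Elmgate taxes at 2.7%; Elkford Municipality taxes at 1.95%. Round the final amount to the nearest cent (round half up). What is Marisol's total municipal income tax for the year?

£2,474.26

Elmgate, 1 Jan – 28 Nov 2029: 332 days → £94,000 × 2.7% × 332/365 = £2,308.5370
Elkford Municipality, 29 Nov – 31 Dec 2029: 33 days → £94,000 × 1.95% × 33/365 = £165.7233
Total = £2,474.2603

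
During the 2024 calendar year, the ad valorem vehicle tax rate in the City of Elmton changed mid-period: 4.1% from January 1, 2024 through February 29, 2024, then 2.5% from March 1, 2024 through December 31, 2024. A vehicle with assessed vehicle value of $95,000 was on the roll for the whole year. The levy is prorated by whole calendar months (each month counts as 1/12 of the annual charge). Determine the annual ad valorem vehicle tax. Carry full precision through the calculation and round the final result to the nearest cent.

January 1 – February 29, 2024: 2 months at 4.1% → $95,000 × 4.1% × 2/12 = $649.1667
March 1 – December 31, 2024: 10 months at 2.5% → $95,000 × 2.5% × 10/12 = $1,979.1667
Total = $2,628.3333

$2,628.33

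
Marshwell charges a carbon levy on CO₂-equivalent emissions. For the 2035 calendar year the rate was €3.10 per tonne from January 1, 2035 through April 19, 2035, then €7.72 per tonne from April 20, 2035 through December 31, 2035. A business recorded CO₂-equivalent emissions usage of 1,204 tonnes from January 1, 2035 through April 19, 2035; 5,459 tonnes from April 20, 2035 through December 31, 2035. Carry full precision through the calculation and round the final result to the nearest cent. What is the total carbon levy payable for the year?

January 1 – April 19, 2035: 1,204 tonnes at €3.10/tonne → €3,732.40
April 20 – December 31, 2035: 5,459 tonnes at €7.72/tonne → €42,143.48

€45,875.88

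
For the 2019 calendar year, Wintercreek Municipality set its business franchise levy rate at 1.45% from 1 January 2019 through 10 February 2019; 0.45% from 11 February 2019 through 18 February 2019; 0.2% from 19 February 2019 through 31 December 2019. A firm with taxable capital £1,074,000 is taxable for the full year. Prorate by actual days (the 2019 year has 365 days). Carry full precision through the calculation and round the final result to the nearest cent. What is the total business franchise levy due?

1 January – 10 February 2019: 41 days at 1.45% → £1,074,000 × 1.45% × 41/365 = £1,749.2959
11 February – 18 February 2019: 8 days at 0.45% → £1,074,000 × 0.45% × 8/365 = £105.9288
19 February – 31 December 2019: 316 days at 0.2% → £1,074,000 × 0.2% × 316/365 = £1,859.6384
Total = £3,714.8630

£3,714.86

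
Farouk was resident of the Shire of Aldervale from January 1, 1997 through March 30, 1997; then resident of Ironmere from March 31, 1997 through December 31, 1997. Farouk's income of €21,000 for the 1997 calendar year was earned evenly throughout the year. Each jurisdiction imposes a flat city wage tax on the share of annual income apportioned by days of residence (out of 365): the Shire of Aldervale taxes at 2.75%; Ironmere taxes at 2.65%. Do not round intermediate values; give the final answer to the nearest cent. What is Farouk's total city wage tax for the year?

The Shire of Aldervale, January 1 – March 30, 1997: 89 days → €21,000 × 2.75% × 89/365 = €140.8151
Ironmere, March 31 – December 31, 1997: 276 days → €21,000 × 2.65% × 276/365 = €420.8055
Total = €561.6205

€561.62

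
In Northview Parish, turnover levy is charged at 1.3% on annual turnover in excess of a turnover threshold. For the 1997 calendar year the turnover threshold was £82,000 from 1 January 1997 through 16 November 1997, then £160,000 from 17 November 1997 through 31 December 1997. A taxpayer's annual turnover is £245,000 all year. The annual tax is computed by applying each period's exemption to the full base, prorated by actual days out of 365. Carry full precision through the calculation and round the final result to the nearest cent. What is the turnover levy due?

£1,993.99

1 January – 16 November 1997: 320 days, exemption £82,000 → (£245,000 − £82,000) × 1.3% × 320/365 = £1,857.7534
17 November – 31 December 1997: 45 days, exemption £160,000 → (£245,000 − £160,000) × 1.3% × 45/365 = £136.2329
Total = £1,993.9863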